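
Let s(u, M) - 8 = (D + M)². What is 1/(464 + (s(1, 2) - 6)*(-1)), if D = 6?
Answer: 1/398 ≈ 0.0025126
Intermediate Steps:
s(u, M) = 8 + (6 + M)²
1/(464 + (s(1, 2) - 6)*(-1)) = 1/(464 + ((8 + (6 + 2)²) - 6)*(-1)) = 1/(464 + ((8 + 8²) - 6)*(-1)) = 1/(464 + ((8 + 64) - 6)*(-1)) = 1/(464 + (72 - 6)*(-1)) = 1/(464 + 66*(-1)) = 1/(464 - 66) = 1/398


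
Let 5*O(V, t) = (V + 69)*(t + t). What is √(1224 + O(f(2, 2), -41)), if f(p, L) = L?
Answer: √1490/5 ≈ 7.7201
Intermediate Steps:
O(V, t) = 2*t*(69 + V)/5 (O(V, t) = ((V + 69)*(t + t))/5 = ((69 + V)*(2*t))/5 = (2*t*(69 + V))/5 = 2*t*(69 + V)/5)
√(1224 + O(f(2, 2), -41)) = √(1224 + (⅖)*(-41)*(69 + 2)) = √(1224 + (⅖)*(-41)*71) = √(1224 - 5822/5) = √(298/5) = √1490/5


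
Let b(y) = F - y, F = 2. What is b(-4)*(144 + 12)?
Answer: 936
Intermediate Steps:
b(y) = 2 - y
b(-4)*(144 + 12) = (2 - 1*(-4))*(144 + 12) = (2 + 4)*156 = 6*156 = 936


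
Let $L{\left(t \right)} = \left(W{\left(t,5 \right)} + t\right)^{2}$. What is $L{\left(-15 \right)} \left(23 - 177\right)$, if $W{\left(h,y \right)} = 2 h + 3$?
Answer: $-271656$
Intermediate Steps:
$W{\left(h,y \right)} = 3 + 2 h$
$L{\left(t \right)} = \left(3 + 3 t\right)^{2}$ ($L{\left(t \right)} = \left(\left(3 + 2 t\right) + t\right)^{2} = \left(3 + 3 t\right)^{2}$)
$L{\left(-15 \right)} \left(23 - 177\right) = 9 \left(1 - 15\right)^{2} \left(23 - 177\right) = 9 \left(-14\right)^{2} \left(-154\right) = 9 \cdot 196 \left(-154\right) = 1764 \left(-154\right) = -271656$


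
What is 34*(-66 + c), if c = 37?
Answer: -986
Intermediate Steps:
34*(-66 + c) = 34*(-66 + 37) = 34*(-29) = -986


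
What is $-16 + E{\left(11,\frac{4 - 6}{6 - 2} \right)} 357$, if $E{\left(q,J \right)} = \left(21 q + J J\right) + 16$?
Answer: $\frac{353009}{4} \approx 88252.0$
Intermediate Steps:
$E{\left(q,J \right)} = 16 + J^{2} + 21 q$ ($E{\left(q,J \right)} = \left(21 q + J^{2}\right) + 16 = \left(J^{2} + 21 q\right) + 16 = 16 + J^{2} + 21 q$)
$-16 + E{\left(11,\frac{4 - 6}{6 - 2} \right)} 357 = -16 + \left(16 + \left(\frac{4 - 6}{6 - 2}\right)^{2} + 21 \cdot 11\right) 357 = -16 + \left(16 + \left(- \frac{2}{4}\right)^{2} + 231\right) 357 = -16 + \left(16 + \left(\left(-2\right) \frac{1}{4}\right)^{2} + 231\right) 357 = -16 + \left(16 + \left(- \frac{1}{2}\right)^{2} + 231\right) 357 = -16 + \left(16 + \frac{1}{4} + 231\right) 357 = -16 + \frac{989}{4} \cdot 357 = -16 + \frac{353073}{4} = \frac{353009}{4}$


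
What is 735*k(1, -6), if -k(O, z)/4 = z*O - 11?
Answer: 49980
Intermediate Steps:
k(O, z) = 44 - 4*O*z (k(O, z) = -4*(z*O - 11) = -4*(O*z - 11) = -4*(-11 + O*z) = 44 - 4*O*z)
735*k(1, -6) = 735*(44 - 4*1*(-6)) = 735*(44 + 24) = 735*68 = 49980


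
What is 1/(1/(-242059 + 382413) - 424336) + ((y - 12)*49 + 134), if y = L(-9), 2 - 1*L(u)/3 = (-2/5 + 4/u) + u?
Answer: 1149871919079191/893358824145 ≈ 1287.1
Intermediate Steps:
L(u) = 36/5 - 12/u - 3*u (L(u) = 6 - 3*((-2/5 + 4/u) + u) = 6 - 3*(-2/5 + u + 4/u) = 6 + (6/5 - 12/u - 3*u) = 36/5 - 12/u - 3*u)
y = 533/15 (y = 36/5 - 12/(-9) - 3*(-9) = 36/5 - 12*(-1/9) + 27 = 36/5 + 4/3 + 27 = 533/15 ≈ 35.533)
1/(1/(-242059 + 382413) - 424336) + ((y - 12)*49 + 134) = 1/(1/(-242059 + 382413) - 424336) + ((533/15 - 12)*49 + 134) = 1/(1/140354 - 424336) + ((353/15)*49 + 134) = 1/(1/140354 - 424336) + (17297/15 + 134) = 1/(-59557254943/140354) + 19307/15 = -140354/59557254943 + 19307/15 = 1149871919079191/893358824145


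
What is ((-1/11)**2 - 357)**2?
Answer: 1865894416/14641 ≈ 1.2744e+5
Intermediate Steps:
((-1/11)**2 - 357)**2 = (1/121 - 357)**2 = (-43196/121)**2 = 1865894416/14641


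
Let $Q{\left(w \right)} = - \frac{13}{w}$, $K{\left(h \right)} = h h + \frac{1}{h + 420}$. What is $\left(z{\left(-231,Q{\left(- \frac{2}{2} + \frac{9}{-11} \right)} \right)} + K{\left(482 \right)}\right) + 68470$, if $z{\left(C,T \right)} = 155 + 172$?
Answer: $\frac{271611143}{902} \approx 3.0112 \cdot 10^{5}$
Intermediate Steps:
$K{\left(h \right)} = h^{2} + \frac{1}{420 + h}$
$z{\left(C,T \right)} = 327$
$\left(z{\left(-231,Q{\left(- \frac{2}{2} + \frac{9}{-11} \right)} \right)} + K{\left(482 \right)}\right) + 68470 = \left(327 + \frac{1 + 482^{3} + 420 \cdot 482^{2}}{420 + 482}\right) + 68470 = \left(327 + \frac{1 + 111980168 + 420 \cdot 232324}{902}\right) + 68470 = \left(327 + \frac{1 + 111980168 + 97576080}{902}\right) + 68470 = \left(327 + \frac{1}{902} \cdot 209556249\right) + 68470 = \left(327 + \frac{209556249}{902}\right) + 68470 = \frac{209851203}{902} + 68470 = \frac{271611143}{902}$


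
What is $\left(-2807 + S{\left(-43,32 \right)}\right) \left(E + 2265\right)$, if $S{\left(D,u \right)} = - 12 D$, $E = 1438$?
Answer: $-8483573$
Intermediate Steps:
$\left(-2807 + S{\left(-43,32 \right)}\right) \left(E + 2265\right) = \left(-2807 - -516\right) \left(1438 + 2265\right) = \left(-2807 + 516\right) 3703 = \left(-2291\right) 3703 = -8483573$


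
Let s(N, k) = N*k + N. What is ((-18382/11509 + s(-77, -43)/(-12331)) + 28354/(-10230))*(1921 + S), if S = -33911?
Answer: 1955318385263054/13198325547 ≈ 1.4815e+5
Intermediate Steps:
s(N, k) = N + N*k
((-18382/11509 + s(-77, -43)/(-12331)) + 28354/(-10230))*(1921 + S) = ((-18382/11509 - 77*(1 - 43)/(-12331)) + 28354/(-10230))*(1921 - 33911) = ((-18382*1/11509 - 77*(-42)*(-1/12331)) + 28354*(-1/10230))*(-31990) = ((-18382/11509 + 3234*(-1/12331)) - 14177/5115)*(-31990) = ((-18382/11509 - 294/1121) - 14177/5115)*(-31990) = (-23989868/12901589 - 14177/5115)*(-31990) = -305614002073/65991627735*(-31990) = 1955318385263054/13198325547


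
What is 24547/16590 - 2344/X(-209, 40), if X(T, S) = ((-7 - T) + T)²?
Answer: -5383451/116130 ≈ -46.357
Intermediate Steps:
X(T, S) = 49 (X(T, S) = (-7)² = 49)
24547/16590 - 2344/X(-209, 40) = 24547/16590 - 2344/49 = -5383451/116130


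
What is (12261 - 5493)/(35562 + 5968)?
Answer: 3384/20765 ≈ 0.16297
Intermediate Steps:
(12261 - 5493)/(35562 + 5968) = 6768/41530 = 6768*(1/41530) = 3384/20765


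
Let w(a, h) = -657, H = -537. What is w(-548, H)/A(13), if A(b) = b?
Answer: -657/13 ≈ -50.538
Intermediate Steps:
w(-548, H)/A(13) = -657/13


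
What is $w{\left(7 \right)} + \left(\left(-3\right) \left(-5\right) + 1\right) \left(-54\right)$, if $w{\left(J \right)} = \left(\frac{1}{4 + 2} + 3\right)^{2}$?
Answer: $- \frac{30743}{36} \approx -853.97$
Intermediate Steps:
$w{\left(J \right)} = \frac{361}{36}$ ($w{\left(J \right)} = \left(\frac{1}{6} + 3\right)^{2} = \left(\frac{19}{6}\right)^{2} = \frac{361}{36}$)
$w{\left(7 \right)} + \left(\left(-3\right) \left(-5\right) + 1\right) \left(-54\right) = \frac{361}{36} + \left(\left(-3\right) \left(-5\right) + 1\right) \left(-54\right) = \frac{361}{36} + \left(15 + 1\right) \left(-54\right) = \frac{361}{36} + 16 \left(-54\right) = \frac{361}{36} - 864 = - \frac{30743}{36}$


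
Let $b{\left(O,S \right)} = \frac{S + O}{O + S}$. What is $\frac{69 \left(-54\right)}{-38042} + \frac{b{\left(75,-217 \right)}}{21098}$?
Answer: $\frac{1709765}{17448046} \approx 0.097992$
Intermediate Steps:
$b{\left(O,S \right)} = 1$ ($b{\left(O,S \right)} = \frac{O + S}{O + S} = 1$)
$\frac{69 \left(-54\right)}{-38042} + \frac{b{\left(75,-217 \right)}}{21098} = \frac{69 \left(-54\right)}{-38042} + 1 \cdot \frac{1}{21098} = \left(-3726\right) \left(- \frac{1}{38042}\right) + 1 \cdot \frac{1}{21098} = \frac{81}{827} + \frac{1}{21098} = \frac{1709765}{17448046}$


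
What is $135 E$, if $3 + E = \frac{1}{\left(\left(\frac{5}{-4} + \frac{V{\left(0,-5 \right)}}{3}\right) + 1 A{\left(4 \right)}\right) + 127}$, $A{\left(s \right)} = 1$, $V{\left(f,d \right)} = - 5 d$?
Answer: $- \frac{654885}{1621} \approx -404.0$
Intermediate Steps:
$E = - \frac{4851}{1621}$ ($E = -3 + \frac{1}{\left(\left(\frac{5}{-4} + \frac{\left(-5\right) \left(-5\right)}{3}\right) + 1 \cdot 1\right) + 127} = -3 + \frac{1}{\left(\left(5 \left(- \frac{1}{4}\right) + 25 \cdot \frac{1}{3}\right) + 1\right) + 127} = -3 + \frac{1}{\left(\left(- \frac{5}{4} + \frac{25}{3}\right) + 1\right) + 127} = -3 + \frac{1}{\left(\frac{85}{12} + 1\right) + 127} = -3 + \frac{1}{\frac{97}{12} + 127} = -3 + \frac{1}{\frac{1621}{12}} = -3 + \frac{12}{1621} = - \frac{4851}{1621} \approx -2.9926$)
$135 E = 135 \left(- \frac{4851}{1621}\right) = - \frac{654885}{1621}$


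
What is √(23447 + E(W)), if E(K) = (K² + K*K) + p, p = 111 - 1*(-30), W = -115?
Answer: √50038 ≈ 223.69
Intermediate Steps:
p = 141 (p = 111 + 30 = 141)
E(K) = 141 + 2*K² (E(K) = (K² + K*K) + 141 = (K² + K²) + 141 = 2*K² + 141 = 141 + 2*K²)
√(23447 + E(W)) = √(23447 + (141 + 2*(-115)²)) = √(23447 + (141 + 2*13225)) = √(23447 + (141 + 26450)) = √(23447 + 26591) = √50038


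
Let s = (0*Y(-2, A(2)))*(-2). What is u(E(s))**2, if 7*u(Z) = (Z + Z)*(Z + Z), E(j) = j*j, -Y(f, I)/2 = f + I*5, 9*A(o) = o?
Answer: 0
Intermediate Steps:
A(o) = o/9
Y(f, I) = -10*I - 2*f (Y(f, I) = -2*(f + I*5) = -2*(f + 5*I) = -10*I - 2*f)
s = 0 (s = (0*(-10*2/9 - 2*(-2)))*(-2) = (0*(-10*2/9 + 4))*(-2) = (0*(-20/9 + 4))*(-2) = (0*(16/9))*(-2) = 0*(-2) = 0)
E(j) = j**2
u(Z) = 4*Z**2/7 (u(Z) = ((Z + Z)*(Z + Z))/7 = ((2*Z)*(2*Z))/7 = (4*Z**2)/7 = 4*Z**2/7)
u(E(s))**2 = (4*(0**2)**2/7)**2 = ((4/7)*0**2)**2 = ((4/7)*0)**2 = 0**2 = 0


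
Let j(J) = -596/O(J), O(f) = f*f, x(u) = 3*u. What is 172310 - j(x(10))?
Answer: 38769899/225 ≈ 1.7231e+5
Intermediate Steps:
O(f) = f**2
j(J) = -596/J**2
172310 - j(x(10)) = 172310 - (-596)/(3*10)**2 = 172310 - (-596)/30**2 = 172310 - (-596)/900 = 172310 - 1*(-149/225) = 172310 + 149/225 = 38769899/225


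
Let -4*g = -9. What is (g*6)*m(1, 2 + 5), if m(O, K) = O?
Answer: 27/2 ≈ 13.500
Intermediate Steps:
g = 9/4 (g = -1/4*(-9) = 9/4 ≈ 2.2500)
(g*6)*m(1, 2 + 5) = ((9/4)*6)*1 = (27/2)*1 = 27/2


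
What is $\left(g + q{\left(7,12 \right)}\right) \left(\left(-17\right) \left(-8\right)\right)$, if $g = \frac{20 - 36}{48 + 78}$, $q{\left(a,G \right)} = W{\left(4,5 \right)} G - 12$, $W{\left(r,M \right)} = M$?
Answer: $\frac{410176}{63} \approx 6510.7$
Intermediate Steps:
$q{\left(a,G \right)} = -12 + 5 G$ ($q{\left(a,G \right)} = 5 G - 12 = -12 + 5 G$)
$g = - \frac{8}{63}$ ($g = - \frac{16}{126} = \left(-16\right) \frac{1}{126} = - \frac{8}{63} \approx -0.12698$)
$\left(g + q{\left(7,12 \right)}\right) \left(\left(-17\right) \left(-8\right)\right) = \left(- \frac{8}{63} + \left(-12 + 5 \cdot 12\right)\right) \left(\left(-17\right) \left(-8\right)\right) = \left(- \frac{8}{63} + \left(-12 + 60\right)\right) 136 = \left(- \frac{8}{63} + 48\right) 136 = \frac{3016}{63} \cdot 136 = \frac{410176}{63}$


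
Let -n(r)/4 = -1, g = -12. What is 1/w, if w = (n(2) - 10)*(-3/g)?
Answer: -⅔ ≈ -0.66667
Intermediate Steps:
n(r) = 4 (n(r) = -4*(-1) = 4)
w = -3/2 (w = (4 - 10)*(-3/(-12)) = -(-18)*(-1)/12 = -6*¼ = -3/2 ≈ -1.5000)
1/w = 1/(-3/2) = -⅔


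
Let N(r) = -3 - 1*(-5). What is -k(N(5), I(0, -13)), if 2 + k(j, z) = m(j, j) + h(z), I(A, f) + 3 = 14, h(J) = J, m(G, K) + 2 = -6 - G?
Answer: 1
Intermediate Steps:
m(G, K) = -8 - G (m(G, K) = -2 + (-6 - G) = -8 - G)
I(A, f) = 11 (I(A, f) = -3 + 14 = 11)
N(r) = 2 (N(r) = -3 + 5 = 2)
k(j, z) = -10 + z - j (k(j, z) = -2 + ((-8 - j) + z) = -2 + (-8 + z - j) = -10 + z - j)
-k(N(5), I(0, -13)) = -(-10 + 11 - 1*2) = -(-10 + 11 - 2) = -1*(-1) = 1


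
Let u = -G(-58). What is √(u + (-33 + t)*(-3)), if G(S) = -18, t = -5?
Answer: 2*√33 ≈ 11.489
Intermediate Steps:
u = 18 (u = -1*(-18) = 18)
√(u + (-33 + t)*(-3)) = √(18 + (-33 - 5)*(-3)) = √(18 - 38*(-3)) = √(18 + 114) = √132 = 2*√33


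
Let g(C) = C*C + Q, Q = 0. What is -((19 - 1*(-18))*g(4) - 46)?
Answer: -546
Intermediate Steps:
g(C) = C² (g(C) = C*C + 0 = C² + 0 = C²)
-((19 - 1*(-18))*g(4) - 46) = -((19 - 1*(-18))*4² - 46) = -((19 + 18)*16 - 46) = -(37*16 - 46) = -(592 - 46) = -1*546 = -546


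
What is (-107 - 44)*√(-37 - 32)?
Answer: -151*I*√69 ≈ -1254.3*I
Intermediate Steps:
(-107 - 44)*√(-37 - 32) = -151*I*√69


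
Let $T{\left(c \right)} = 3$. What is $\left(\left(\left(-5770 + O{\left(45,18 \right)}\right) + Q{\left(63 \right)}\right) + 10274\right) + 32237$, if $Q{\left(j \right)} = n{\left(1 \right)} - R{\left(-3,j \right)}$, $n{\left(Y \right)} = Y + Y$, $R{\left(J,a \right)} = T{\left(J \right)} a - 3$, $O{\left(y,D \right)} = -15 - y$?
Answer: $36497$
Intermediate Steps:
$R{\left(J,a \right)} = -3 + 3 a$ ($R{\left(J,a \right)} = 3 a - 3 = -3 + 3 a$)
$n{\left(Y \right)} = 2 Y$
$Q{\left(j \right)} = 5 - 3 j$ ($Q{\left(j \right)} = 2 \cdot 1 - \left(-3 + 3 j\right) = 2 - \left(-3 + 3 j\right) = 5 - 3 j$)
$\left(\left(\left(-5770 + O{\left(45,18 \right)}\right) + Q{\left(63 \right)}\right) + 10274\right) + 32237 = \left(\left(\left(-5770 - 60\right) + \left(5 - 189\right)\right) + 10274\right) + 32237 = \left(\left(\left(-5770 - 60\right) - 184\right) + 10274\right) + 32237 = \left(\left(-5830 - 184\right) + 10274\right) + 32237 = \left(-6014 + 10274\right) + 32237 = 4260 + 32237 = 36497$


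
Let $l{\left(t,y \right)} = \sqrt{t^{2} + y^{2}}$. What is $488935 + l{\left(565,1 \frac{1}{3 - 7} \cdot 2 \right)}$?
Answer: $488935 + \frac{\sqrt{1276901}}{2} \approx 4.895 \cdot 10^{5}$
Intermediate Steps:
$488935 + l{\left(565,1 \frac{1}{3 - 7} \cdot 2 \right)} = 488935 + \sqrt{565^{2} + \left(1 \frac{1}{3 - 7} \cdot 2\right)^{2}} = 488935 + \sqrt{319225 + \left(1 \frac{1}{-4} \cdot 2\right)^{2}} = 488935 + \sqrt{319225 + \left(1 \left(- \frac{1}{4}\right) 2\right)^{2}} = 488935 + \sqrt{319225 + \left(\left(- \frac{1}{4}\right) 2\right)^{2}} = 488935 + \sqrt{319225 + \left(- \frac{1}{2}\right)^{2}} = 488935 + \sqrt{319225 + \frac{1}{4}} = 488935 + \sqrt{\frac{1276901}{4}} = 488935 + \frac{\sqrt{1276901}}{2}$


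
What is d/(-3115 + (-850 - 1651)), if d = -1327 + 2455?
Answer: -47/234 ≈ -0.20085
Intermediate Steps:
d = 1128
d/(-3115 + (-850 - 1651)) = 1128/(-3115 + (-850 - 1651)) = 1128/(-3115 - 2501) = 1128/(-5616) = 1128*(-1/5616) = -47/234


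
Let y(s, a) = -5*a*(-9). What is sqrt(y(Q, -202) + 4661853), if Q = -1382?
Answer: sqrt(4652763) ≈ 2157.0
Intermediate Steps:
y(s, a) = 45*a
sqrt(y(Q, -202) + 4661853) = sqrt(45*(-202) + 4661853) = sqrt(-9090 + 4661853) = sqrt(4652763)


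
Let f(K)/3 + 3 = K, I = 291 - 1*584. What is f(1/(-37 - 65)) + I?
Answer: -10269/34 ≈ -302.03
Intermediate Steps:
I = -293 (I = 291 - 584 = -293)
f(K) = -9 + 3*K
f(1/(-37 - 65)) + I = (-9 + 3/(-37 - 65)) - 293 = (-9 + 3/(-102)) - 293 = (-9 + 3*(-1/102)) - 293 = (-9 - 1/34) - 293 = -307/34 - 293 = -10269/34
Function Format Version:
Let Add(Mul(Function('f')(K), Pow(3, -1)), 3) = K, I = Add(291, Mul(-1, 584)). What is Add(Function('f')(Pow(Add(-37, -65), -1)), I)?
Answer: Rational(-10269, 34) ≈ -302.03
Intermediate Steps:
I = -293 (I = Add(291, -584) = -293)
Function('f')(K) = Add(-9, Mul(3, K))
Add(Function('f')(Pow(Add(-37, -65), -1)), I) = Add(Add(-9, Mul(3, Pow(Add(-37, -65), -1))), -293) = Add(Add(-9, Mul(3, Pow(-102, -1))), -293) = Add(Add(-9, Mul(3, Rational(-1, 102))), -293) = Add(Add(-9, Rational(-1, 34)), -293) = Add(Rational(-307, 34), -293) = Rational(-10269, 34)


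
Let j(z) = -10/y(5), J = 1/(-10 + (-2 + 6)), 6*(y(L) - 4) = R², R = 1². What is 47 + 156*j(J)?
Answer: -1637/5 ≈ -327.40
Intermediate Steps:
R = 1
y(L) = 25/6 (y(L) = 4 + (⅙)*1² = 4 + (⅙)*1 = 4 + ⅙ = 25/6)
J = -⅙ (J = 1/(-10 + 4) = 1/(-6) = -⅙ ≈ -0.16667)
j(z) = -12/5 (j(z) = -10/25/6 = -10*6/25 = -12/5)
47 + 156*j(J) = 47 + 156*(-12/5) = 47 - 1872/5 = -1637/5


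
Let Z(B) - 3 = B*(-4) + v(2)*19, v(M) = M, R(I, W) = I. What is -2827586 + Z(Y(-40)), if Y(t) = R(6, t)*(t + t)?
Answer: -2825625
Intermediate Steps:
Y(t) = 12*t (Y(t) = 6*(t + t) = 6*(2*t) = 12*t)
Z(B) = 41 - 4*B (Z(B) = 3 + (B*(-4) + 2*19) = 3 + (-4*B + 38) = 3 + (38 - 4*B) = 41 - 4*B)
-2827586 + Z(Y(-40)) = -2827586 + (41 - 48*(-40)) = -2827586 + (41 - 4*(-480)) = -2827586 + (41 + 1920) = -2827586 + 1961 = -2825625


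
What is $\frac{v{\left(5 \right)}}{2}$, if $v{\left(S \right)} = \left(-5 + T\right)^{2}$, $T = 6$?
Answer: $\frac{1}{2} \approx 0.5$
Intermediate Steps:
$v{\left(S \right)} = 1$ ($v{\left(S \right)} = \left(-5 + 6\right)^{2} = 1^{2} = 1$)
$\frac{v{\left(5 \right)}}{2} = 1 \cdot \frac{1}{2} = \frac{1}{2}$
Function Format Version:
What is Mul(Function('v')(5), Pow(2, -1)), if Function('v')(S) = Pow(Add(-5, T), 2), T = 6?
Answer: Rational(1, 2) ≈ 0.50000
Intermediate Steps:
Function('v')(S) = 1 (Function('v')(S) = Pow(Add(-5, 6), 2) = Pow(1, 2) = 1)
Mul(Function('v')(5), Pow(2, -1)) = Mul(1, Pow(2, -1)) = Mul(1, Rational(1, 2)) = Rational(1, 2)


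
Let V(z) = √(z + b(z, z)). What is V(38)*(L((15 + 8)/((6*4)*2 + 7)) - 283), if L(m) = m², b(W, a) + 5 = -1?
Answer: -3422184*√2/3025 ≈ -1599.9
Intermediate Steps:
b(W, a) = -6 (b(W, a) = -5 - 1 = -6)
V(z) = √(-6 + z) (V(z) = √(z - 6) = √(-6 + z))
V(38)*(L((15 + 8)/((6*4)*2 + 7)) - 283) = √(-6 + 38)*(((15 + 8)/((6*4)*2 + 7))² - 283) = √32*((23/(24*2 + 7))² - 283) = (4*√2)*((23/(48 + 7))² - 283) = (4*√2)*((23/55)² - 283) = (4*√2)*(529/3025 - 283) = (4*√2)*(-855546/3025) = -3422184*√2/3025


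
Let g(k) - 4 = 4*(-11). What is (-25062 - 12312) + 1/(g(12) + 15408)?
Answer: -574363631/15368 ≈ -37374.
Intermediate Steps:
g(k) = -40 (g(k) = 4 + 4*(-11) = 4 - 44 = -40)
(-25062 - 12312) + 1/(g(12) + 15408) = (-25062 - 12312) + 1/(-40 + 15408) = -37374 + 1/15368 = -574363631/15368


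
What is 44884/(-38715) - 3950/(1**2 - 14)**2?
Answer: -160509646/6542835 ≈ -24.532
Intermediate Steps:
44884/(-38715) - 3950/(1**2 - 14)**2 = 44884*(-1/38715) - 3950/(1 - 14)**2 = -44884/38715 - 3950/((-13)**2) = -44884/38715 - 3950/169 = -160509646/6542835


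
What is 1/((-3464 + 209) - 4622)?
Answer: -1/7877 ≈ -0.00012695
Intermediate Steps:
1/((-3464 + 209) - 4622) = 1/(-3255 - 4622) = 1/(-7877) = -1/7877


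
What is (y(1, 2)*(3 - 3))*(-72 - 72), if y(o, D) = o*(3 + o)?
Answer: 0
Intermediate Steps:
(y(1, 2)*(3 - 3))*(-72 - 72) = ((1*(3 + 1))*(3 - 3))*(-72 - 72) = ((1*4)*0)*(-144) = (4*0)*(-144) = 0*(-144) = 0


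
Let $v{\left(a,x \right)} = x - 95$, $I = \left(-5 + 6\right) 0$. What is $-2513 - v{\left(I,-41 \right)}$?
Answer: $-2377$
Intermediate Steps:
$I = 0$ ($I = 1 \cdot 0 = 0$)
$v{\left(a,x \right)} = -95 + x$
$-2513 - v{\left(I,-41 \right)} = -2513 - \left(-95 - 41\right) = -2513 - -136 = -2513 + 136 = -2377$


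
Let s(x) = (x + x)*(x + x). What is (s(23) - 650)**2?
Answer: 2149156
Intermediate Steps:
s(x) = 4*x**2 (s(x) = (2*x)*(2*x) = 4*x**2)
(s(23) - 650)**2 = (4*23**2 - 650)**2 = (4*529 - 650)**2 = (2116 - 650)**2 = 1466**2 = 2149156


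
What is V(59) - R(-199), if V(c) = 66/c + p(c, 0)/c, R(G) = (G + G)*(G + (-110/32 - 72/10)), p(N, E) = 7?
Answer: -196905391/2360 ≈ -83435.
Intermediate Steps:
R(G) = 2*G*(-851/80 + G) (R(G) = (2*G)*(G + (-110*1/32 - 72*⅒)) = (2*G)*(G + (-55/16 - 36/5)) = (2*G)*(G - 851/80) = (2*G)*(-851/80 + G) = 2*G*(-851/80 + G))
V(c) = 73/c (V(c) = 66/c + 7/c = 73/c)
V(59) - R(-199) = 73/59 - (-199)*(-851 + 80*(-199))/40 = 73*(1/59) - (-199)*(-851 - 15920)/40 = 73/59 - (-199)*(-16771)/40 = 73/59 - 1*3337429/40 = 73/59 - 3337429/40 = -196905391/2360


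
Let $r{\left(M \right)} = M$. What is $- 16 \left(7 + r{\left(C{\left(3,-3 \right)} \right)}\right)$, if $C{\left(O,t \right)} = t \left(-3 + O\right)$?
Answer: $-112$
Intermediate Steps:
$- 16 \left(7 + r{\left(C{\left(3,-3 \right)} \right)}\right) = - 16 \left(7 - 3 \left(-3 + 3\right)\right) = - 16 \left(7 - 0\right) = - 16 \left(7 + 0\right) = \left(-16\right) 7 = -112$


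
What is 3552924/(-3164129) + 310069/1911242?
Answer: -5809399256707/6047416238218 ≈ -0.96064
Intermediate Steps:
3552924/(-3164129) + 310069/1911242 = 3552924*(-1/3164129) + 310069*(1/1911242) = -3552924/3164129 + 310069/1911242 = -5809399256707/6047416238218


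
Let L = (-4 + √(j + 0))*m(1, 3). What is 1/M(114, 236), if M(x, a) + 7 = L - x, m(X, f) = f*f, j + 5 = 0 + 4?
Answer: -157/24730 - 9*I/24730 ≈ -0.0063486 - 0.00036393*I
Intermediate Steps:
j = -1 (j = -5 + (0 + 4) = -5 + 4 = -1)
m(X, f) = f²
L = -36 + 9*I (L = (-4 + √(-1 + 0))*3² = (-4 + √(-1))*9 = (-4 + I)*9 = -36 + 9*I ≈ -36.0 + 9.0*I)
M(x, a) = -43 - x + 9*I (M(x, a) = -7 + ((-36 + 9*I) - x) = -7 + (-36 - x + 9*I) = -43 - x + 9*I)
1/M(114, 236) = 1/(-43 - 1*114 + 9*I) = 1/(-43 - 114 + 9*I) = 1/(-157 + 9*I) = (-157 - 9*I)/24730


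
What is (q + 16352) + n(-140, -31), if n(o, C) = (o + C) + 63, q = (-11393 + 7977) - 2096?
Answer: 10732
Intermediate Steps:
q = -5512 (q = -3416 - 2096 = -5512)
n(o, C) = 63 + C + o (n(o, C) = (C + o) + 63 = 63 + C + o)
(q + 16352) + n(-140, -31) = (-5512 + 16352) + (63 - 31 - 140) = 10840 - 108 = 10732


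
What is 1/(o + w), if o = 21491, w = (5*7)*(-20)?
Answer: 1/20791 ≈ 4.8098e-5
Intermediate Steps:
w = -700 (w = 35*(-20) = -700)
1/(o + w) = 1/(21491 - 700) = 1/20791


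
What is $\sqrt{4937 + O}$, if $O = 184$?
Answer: $3 \sqrt{569} \approx 71.561$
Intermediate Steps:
$\sqrt{4937 + O} = \sqrt{4937 + 184} = \sqrt{5121} = 3 \sqrt{569}$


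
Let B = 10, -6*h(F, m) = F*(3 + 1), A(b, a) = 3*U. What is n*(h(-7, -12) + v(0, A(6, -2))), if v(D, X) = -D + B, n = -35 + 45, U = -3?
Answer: 440/3 ≈ 146.67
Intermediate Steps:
A(b, a) = -9 (A(b, a) = 3*(-3) = -9)
n = 10
h(F, m) = -2*F/3 (h(F, m) = -F*(3 + 1)/6 = -F*4/6 = -2*F/3)
v(D, X) = 10 - D (v(D, X) = -D + 10 = 10 - D)
n*(h(-7, -12) + v(0, A(6, -2))) = 10*(-2/3*(-7) + (10 - 1*0)) = 10*(14/3 + (10 + 0)) = 10*(14/3 + 10) = 10*(44/3) = 440/3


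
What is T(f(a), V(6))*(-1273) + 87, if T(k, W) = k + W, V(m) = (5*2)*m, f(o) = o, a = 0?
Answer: -76293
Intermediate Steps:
V(m) = 10*m
T(k, W) = W + k
T(f(a), V(6))*(-1273) + 87 = (10*6 + 0)*(-1273) + 87 = (60 + 0)*(-1273) + 87 = 60*(-1273) + 87 = -76380 + 87 = -76293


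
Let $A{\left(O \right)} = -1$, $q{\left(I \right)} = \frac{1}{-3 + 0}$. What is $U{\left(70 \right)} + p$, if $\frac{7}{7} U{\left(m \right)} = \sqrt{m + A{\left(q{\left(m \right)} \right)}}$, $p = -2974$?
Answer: $-2974 + \sqrt{69} \approx -2965.7$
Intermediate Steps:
$q{\left(I \right)} = - \frac{1}{3}$ ($q{\left(I \right)} = \frac{1}{-3} = - \frac{1}{3}$)
$U{\left(m \right)} = \sqrt{-1 + m}$ ($U{\left(m \right)} = \sqrt{m - 1} = \sqrt{-1 + m}$)
$U{\left(70 \right)} + p = \sqrt{-1 + 70} - 2974 = \sqrt{69} - 2974 = -2974 + \sqrt{69}$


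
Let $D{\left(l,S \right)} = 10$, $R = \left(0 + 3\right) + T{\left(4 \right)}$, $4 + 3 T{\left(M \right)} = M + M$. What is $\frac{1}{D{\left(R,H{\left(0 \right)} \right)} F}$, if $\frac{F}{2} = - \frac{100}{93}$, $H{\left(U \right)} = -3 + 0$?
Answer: $- \frac{93}{2000} \approx -0.0465$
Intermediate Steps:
$T{\left(M \right)} = - \frac{4}{3} + \frac{2 M}{3}$ ($T{\left(M \right)} = - \frac{4}{3} + \frac{M + M}{3} = - \frac{4}{3} + \frac{2 M}{3}$)
$H{\left(U \right)} = -3$
$R = \frac{13}{3}$ ($R = \left(0 + 3\right) + \left(- \frac{4}{3} + \frac{2}{3} \cdot 4\right) = 3 + \left(- \frac{4}{3} + \frac{8}{3}\right) = 3 + \frac{4}{3} = \frac{13}{3} \approx 4.3333$)
$F = - \frac{200}{93}$ ($F = 2 \left(- \frac{100}{93}\right) = - \frac{200}{93} \approx -2.1505$)
$\frac{1}{D{\left(R,H{\left(0 \right)} \right)} F} = \frac{1}{10 \left(- \frac{200}{93}\right)} = \frac{1}{- \frac{2000}{93}} = - \frac{93}{2000}$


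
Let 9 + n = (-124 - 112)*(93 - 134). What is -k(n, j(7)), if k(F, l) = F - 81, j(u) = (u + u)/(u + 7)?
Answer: -9586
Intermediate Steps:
n = 9667 (n = -9 + (-124 - 112)*(93 - 134) = -9 - 236*(-41) = -9 + 9676 = 9667)
j(u) = 2*u/(7 + u) (j(u) = (2*u)/(7 + u) = 2*u/(7 + u))
k(F, l) = -81 + F
-k(n, j(7)) = -(-81 + 9667) = -1*9586 = -9586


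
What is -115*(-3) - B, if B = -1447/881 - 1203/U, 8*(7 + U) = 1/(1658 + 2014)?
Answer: 31664114384/181160911 ≈ 174.78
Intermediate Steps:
U = -205631/29376 (U = -7 + 1/(8*(1658 + 2014)) = -7 + (1/8)/3672 = -7 + (1/8)*(1/3672) = -7 + 1/29376 = -205631/29376 ≈ -7.0000)
B = 30836399911/181160911 (B = -1447/881 - 1203/(-205631/29376) = -1447*1/881 - 1203*(-29376/205631) = -1447/881 + 35339328/205631 = 30836399911/181160911 ≈ 170.22)
-115*(-3) - B = -115*(-3) - 1*30836399911/181160911 = 345 - 30836399911/181160911 = 31664114384/181160911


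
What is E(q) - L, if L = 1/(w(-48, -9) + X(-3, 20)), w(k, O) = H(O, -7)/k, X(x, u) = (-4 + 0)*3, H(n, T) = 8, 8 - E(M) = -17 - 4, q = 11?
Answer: 2123/73 ≈ 29.082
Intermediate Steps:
E(M) = 29 (E(M) = 8 - (-17 - 4) = 8 - 1*(-21) = 8 + 21 = 29)
X(x, u) = -12 (X(x, u) = -4*3 = -12)
w(k, O) = 8/k
L = -6/73 (L = 1/(8/(-48) - 12) = 1/(8*(-1/48) - 12) = 1/(-⅙ - 12) = 1/(-73/6) = -6/73 ≈ -0.082192)
E(q) - L = 29 - 1*(-6/73) = 29 + 6/73 = 2123/73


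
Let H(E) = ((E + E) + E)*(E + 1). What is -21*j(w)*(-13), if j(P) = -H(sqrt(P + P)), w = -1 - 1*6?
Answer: 11466 - 819*I*sqrt(14) ≈ 11466.0 - 3064.4*I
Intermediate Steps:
w = -7 (w = -1 - 6 = -7)
H(E) = 3*E*(1 + E) (H(E) = (2*E + E)*(1 + E) = (3*E)*(1 + E) = 3*E*(1 + E))
j(P) = -3*sqrt(2)*sqrt(P)*(1 + sqrt(2)*sqrt(P)) (j(P) = -3*sqrt(P + P)*(1 + sqrt(P + P)) = -3*sqrt(2*P)*(1 + sqrt(2*P)) = -3*sqrt(2)*sqrt(P)*(1 + sqrt(2)*sqrt(P)))
-21*j(w)*(-13) = -21*(-6*(-7) - 3*sqrt(2)*sqrt(-7))*(-13) = -21*(42 - 3*sqrt(2)*I*sqrt(7))*(-13) = -21*(42 - 3*I*sqrt(14))*(-13) = (-882 + 63*I*sqrt(14))*(-13) = 11466 - 819*I*sqrt(14)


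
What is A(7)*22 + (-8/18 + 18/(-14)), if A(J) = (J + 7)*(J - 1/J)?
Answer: 132947/63 ≈ 2110.3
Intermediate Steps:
A(J) = (7 + J)*(J - 1/J)
A(7)*22 + (-8/18 + 18/(-14)) = (-1 + 7² - 7/7 + 7*7)*22 + (-8/18 + 18/(-14)) = (-1 + 49 - 7*⅐ + 49)*22 + (-8*1/18 + 18*(-1/14)) = (-1 + 49 - 1 + 49)*22 + (-4/9 - 9/7) = 96*22 - 109/63 = 2112 - 109/63 = 132947/63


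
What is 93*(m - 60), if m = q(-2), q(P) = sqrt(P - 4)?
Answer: -5580 + 93*I*sqrt(6) ≈ -5580.0 + 227.8*I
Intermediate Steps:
q(P) = sqrt(-4 + P)
m = I*sqrt(6) (m = sqrt(-4 - 2) = sqrt(-6) = I*sqrt(6) ≈ 2.4495*I)
93*(m - 60) = 93*(I*sqrt(6) - 60) = 93*(-60 + I*sqrt(6)) = -5580 + 93*I*sqrt(6)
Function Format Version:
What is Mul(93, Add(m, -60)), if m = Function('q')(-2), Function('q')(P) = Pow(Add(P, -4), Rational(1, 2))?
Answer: Add(-5580, Mul(93, I, Pow(6, Rational(1, 2)))) ≈ Add(-5580.0, Mul(227.80, I))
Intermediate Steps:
Function('q')(P) = Pow(Add(-4, P), Rational(1, 2))
m = Mul(I, Pow(6, Rational(1, 2))) (m = Pow(Add(-4, -2), Rational(1, 2)) = Pow(-6, Rational(1, 2)) = Mul(I, Pow(6, Rational(1, 2))) ≈ Mul(2.4495, I))
Mul(93, Add(m, -60)) = Mul(93, Add(Mul(I, Pow(6, Rational(1, 2))), -60)) = Mul(93, Add(-60, Mul(I, Pow(6, Rational(1, 2))))) = Add(-5580, Mul(93, I, Pow(6, Rational(1, 2))))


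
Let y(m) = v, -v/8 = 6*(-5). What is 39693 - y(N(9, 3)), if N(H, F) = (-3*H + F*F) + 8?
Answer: 39453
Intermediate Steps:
N(H, F) = 8 + F² - 3*H (N(H, F) = (-3*H + F²) + 8 = (F² - 3*H) + 8 = 8 + F² - 3*H)
v = 240 (v = -48*(-5) = -8*(-30) = 240)
y(m) = 240
39693 - y(N(9, 3)) = 39693 - 1*240 = 39693 - 240 = 39453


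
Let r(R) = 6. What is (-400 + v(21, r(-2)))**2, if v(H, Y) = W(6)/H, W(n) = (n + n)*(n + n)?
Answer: 7573504/49 ≈ 1.5456e+5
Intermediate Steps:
W(n) = 4*n**2 (W(n) = (2*n)*(2*n) = 4*n**2)
v(H, Y) = 144/H (v(H, Y) = (4*6**2)/H = (4*36)/H = 144/H)
(-400 + v(21, r(-2)))**2 = (-400 + 144/21)**2 = (-400 + 144*(1/21))**2 = (-400 + 48/7)**2 = (-2752/7)**2 = 7573504/49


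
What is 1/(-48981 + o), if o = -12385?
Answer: -1/61366 ≈ -1.6296e-5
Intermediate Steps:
1/(-48981 + o) = 1/(-48981 - 12385) = 1/(-61366) = -1/61366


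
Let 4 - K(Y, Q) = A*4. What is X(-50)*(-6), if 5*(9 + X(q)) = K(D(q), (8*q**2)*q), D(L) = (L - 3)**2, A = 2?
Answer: 294/5 ≈ 58.800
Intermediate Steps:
D(L) = (-3 + L)**2
K(Y, Q) = -4 (K(Y, Q) = 4 - 2*4 = 4 - 1*8 = 4 - 8 = -4)
X(q) = -49/5 (X(q) = -9 + (1/5)*(-4) = -9 - 4/5 = -49/5)
X(-50)*(-6) = -49/5*(-6) = 294/5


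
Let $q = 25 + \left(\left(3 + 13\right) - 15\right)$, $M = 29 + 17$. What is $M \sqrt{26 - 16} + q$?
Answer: $26 + 46 \sqrt{10} \approx 171.46$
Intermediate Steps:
$M = 46$
$q = 26$ ($q = 25 + \left(16 - 15\right) = 25 + 1 = 26$)
$M \sqrt{26 - 16} + q = 46 \sqrt{26 - 16} + 26 = 46 \sqrt{10} + 26 = 26 + 46 \sqrt{10}$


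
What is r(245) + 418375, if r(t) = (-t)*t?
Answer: 358350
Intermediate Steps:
r(t) = -t²
r(245) + 418375 = -1*245² + 418375 = -1*60025 + 418375 = -60025 + 418375 = 358350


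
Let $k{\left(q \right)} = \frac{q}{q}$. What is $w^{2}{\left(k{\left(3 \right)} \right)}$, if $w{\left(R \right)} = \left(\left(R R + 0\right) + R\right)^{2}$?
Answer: $16$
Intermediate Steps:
$k{\left(q \right)} = 1$
$w{\left(R \right)} = \left(R + R^{2}\right)^{2}$ ($w{\left(R \right)} = \left(\left(R^{2} + 0\right) + R\right)^{2} = \left(R^{2} + R\right)^{2} = \left(R + R^{2}\right)^{2}$)
$w^{2}{\left(k{\left(3 \right)} \right)} = \left(1^{2} \left(1 + 1\right)^{2}\right)^{2} = \left(1 \cdot 2^{2}\right)^{2} = \left(1 \cdot 4\right)^{2} = 4^{2} = 16$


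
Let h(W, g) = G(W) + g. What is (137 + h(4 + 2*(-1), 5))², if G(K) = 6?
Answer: 21904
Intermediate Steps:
h(W, g) = 6 + g
(137 + h(4 + 2*(-1), 5))² = (137 + (6 + 5))² = (137 + 11)² = 148² = 21904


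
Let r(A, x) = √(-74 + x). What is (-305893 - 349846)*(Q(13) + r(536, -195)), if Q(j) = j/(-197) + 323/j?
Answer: -41614508418/2561 - 655739*I*√269 ≈ -1.6249e+7 - 1.0755e+7*I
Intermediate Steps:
Q(j) = 323/j - j/197 (Q(j) = j*(-1/197) + 323/j = -j/197 + 323/j = 323/j - j/197)
(-305893 - 349846)*(Q(13) + r(536, -195)) = (-305893 - 349846)*((323/13 - 1/197*13) + √(-74 - 195)) = -655739*((323*(1/13) - 13/197) + √(-269)) = -655739*((323/13 - 13/197) + I*√269) = -655739*(63462/2561 + I*√269) = -41614508418/2561 - 655739*I*√269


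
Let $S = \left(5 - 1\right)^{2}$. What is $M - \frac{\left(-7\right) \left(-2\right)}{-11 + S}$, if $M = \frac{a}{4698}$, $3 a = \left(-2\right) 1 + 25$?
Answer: $- \frac{197201}{70470} \approx -2.7984$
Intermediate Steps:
$a = \frac{23}{3}$ ($a = \frac{\left(-2\right) 1 + 25}{3} = \frac{-2 + 25}{3} = \frac{1}{3} \cdot 23 = \frac{23}{3} \approx 7.6667$)
$S = 16$ ($S = 4^{2} = 16$)
$M = \frac{23}{14094}$ ($M = \frac{23}{3 \cdot 4698} = \frac{23}{3} \cdot \frac{1}{4698} = \frac{23}{14094} \approx 0.0016319$)
$M - \frac{\left(-7\right) \left(-2\right)}{-11 + S} = \frac{23}{14094} - \frac{\left(-7\right) \left(-2\right)}{-11 + 16} = \frac{23}{14094} - \frac{14}{5} = - \frac{197201}{70470}$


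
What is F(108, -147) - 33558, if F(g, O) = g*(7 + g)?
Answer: -21138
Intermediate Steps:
F(108, -147) - 33558 = 108*(7 + 108) - 33558 = 108*115 - 33558 = 12420 - 33558 = -21138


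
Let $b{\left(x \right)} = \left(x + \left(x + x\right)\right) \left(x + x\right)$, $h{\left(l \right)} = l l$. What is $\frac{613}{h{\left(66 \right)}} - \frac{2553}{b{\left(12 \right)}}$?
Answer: $- \frac{32689}{11616} \approx -2.8141$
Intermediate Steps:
$h{\left(l \right)} = l^{2}$
$b{\left(x \right)} = 6 x^{2}$ ($b{\left(x \right)} = \left(x + 2 x\right) 2 x = 3 x 2 x = 6 x^{2}$)
$\frac{613}{h{\left(66 \right)}} - \frac{2553}{b{\left(12 \right)}} = \frac{613}{66^{2}} - \frac{2553}{6 \cdot 12^{2}} = \frac{613}{4356} - \frac{2553}{6 \cdot 144} = 613 \cdot \frac{1}{4356} - \frac{2553}{864} = \frac{613}{4356} - \frac{851}{288} = - \frac{32689}{11616}$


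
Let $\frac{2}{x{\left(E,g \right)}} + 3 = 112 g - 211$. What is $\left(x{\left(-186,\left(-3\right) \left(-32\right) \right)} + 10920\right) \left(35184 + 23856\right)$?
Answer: $\frac{3397012878240}{5269} \approx 6.4472 \cdot 10^{8}$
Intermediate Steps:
$x{\left(E,g \right)} = \frac{2}{-214 + 112 g}$ ($x{\left(E,g \right)} = \frac{2}{-3 + \left(112 g - 211\right)} = \frac{2}{-3 + \left(-211 + 112 g\right)} = \frac{2}{-214 + 112 g}$)
$\left(x{\left(-186,\left(-3\right) \left(-32\right) \right)} + 10920\right) \left(35184 + 23856\right) = \left(\frac{1}{-107 + 56 \left(\left(-3\right) \left(-32\right)\right)} + 10920\right) \left(35184 + 23856\right) = \left(\frac{1}{-107 + 56 \cdot 96} + 10920\right) 59040 = \left(\frac{1}{-107 + 5376} + 10920\right) 59040 = \left(\frac{1}{5269} + 10920\right) 59040 = \frac{57537481}{5269} \cdot 59040 = \frac{3397012878240}{5269}$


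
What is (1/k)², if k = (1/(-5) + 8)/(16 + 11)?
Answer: 2025/169 ≈ 11.982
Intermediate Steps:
k = 13/45 (k = (-⅕ + 8)/27 = (39/5)*(1/27) = 13/45 ≈ 0.28889)
(1/k)² = (1/(13/45))² = (45/13)² = 2025/169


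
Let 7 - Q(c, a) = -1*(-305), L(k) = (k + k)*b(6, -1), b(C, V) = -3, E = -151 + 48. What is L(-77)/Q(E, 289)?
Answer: -231/149 ≈ -1.5503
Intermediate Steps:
E = -103
L(k) = -6*k (L(k) = (k + k)*(-3) = (2*k)*(-3) = -6*k)
Q(c, a) = -298 (Q(c, a) = 7 - (-1)*(-305) = 7 - 1*305 = 7 - 305 = -298)
L(-77)/Q(E, 289) = -6*(-77)/(-298) = 462*(-1/298) = -231/149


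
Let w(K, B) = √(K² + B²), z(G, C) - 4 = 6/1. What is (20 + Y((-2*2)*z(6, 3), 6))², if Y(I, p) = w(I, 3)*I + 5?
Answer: 2575025 - 2000*√1609 ≈ 2.4948e+6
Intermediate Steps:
z(G, C) = 10 (z(G, C) = 4 + 6/1 = 4 + 6*1 = 4 + 6 = 10)
w(K, B) = √(B² + K²)
Y(I, p) = 5 + I*√(9 + I²) (Y(I, p) = √(3² + I²)*I + 5 = √(9 + I²)*I + 5 = I*√(9 + I²) + 5 = 5 + I*√(9 + I²))
(20 + Y((-2*2)*z(6, 3), 6))² = (20 + (5 + (-2*2*10)*√(9 + (-2*2*10)²)))² = (20 + (5 + (-4*10)*√(9 + (-4*10)²)))² = (20 + (5 - 40*√(9 + (-40)²)))² = (20 + (5 - 40*√(9 + 1600)))² = (20 + (5 - 40*√1609))² = (25 - 40*√1609)²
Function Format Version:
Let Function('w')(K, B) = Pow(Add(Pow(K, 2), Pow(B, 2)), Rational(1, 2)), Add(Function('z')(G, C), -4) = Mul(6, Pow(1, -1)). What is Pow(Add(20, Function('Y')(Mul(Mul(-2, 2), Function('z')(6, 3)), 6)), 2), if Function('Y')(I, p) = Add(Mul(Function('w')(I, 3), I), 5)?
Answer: Add(2575025, Mul(-2000, Pow(1609, Rational(1, 2)))) ≈ 2.4948e+6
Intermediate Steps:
Function('z')(G, C) = 10 (Function('z')(G, C) = Add(4, Mul(6, Pow(1, -1))) = Add(4, Mul(6, 1)) = Add(4, 6) = 10)
Function('w')(K, B) = Pow(Add(Pow(B, 2), Pow(K, 2)), Rational(1, 2))
Function('Y')(I, p) = Add(5, Mul(I, Pow(Add(9, Pow(I, 2)), Rational(1, 2)))) (Function('Y')(I, p) = Add(Mul(Pow(Add(Pow(3, 2), Pow(I, 2)), Rational(1, 2)), I), 5) = Add(Mul(Pow(Add(9, Pow(I, 2)), Rational(1, 2)), I), 5) = Add(Mul(I, Pow(Add(9, Pow(I, 2)), Rational(1, 2))), 5) = Add(5, Mul(I, Pow(Add(9, Pow(I, 2)), Rational(1, 2)))))
Pow(Add(20, Function('Y')(Mul(Mul(-2, 2), Function('z')(6, 3)), 6)), 2) = Pow(Add(20, Add(5, Mul(Mul(Mul(-2, 2), 10), Pow(Add(9, Pow(Mul(Mul(-2, 2), 10), 2)), Rational(1, 2))))), 2) = Pow(Add(20, Add(5, Mul(Mul(-4, 10), Pow(Add(9, Pow(Mul(-4, 10), 2)), Rational(1, 2))))), 2) = Pow(Add(20, Add(5, Mul(-40, Pow(Add(9, Pow(-40, 2)), Rational(1, 2))))), 2) = Pow(Add(20, Add(5, Mul(-40, Pow(Add(9, 1600), Rational(1, 2))))), 2) = Pow(Add(20, Add(5, Mul(-40, Pow(1609, Rational(1, 2))))), 2) = Pow(Add(25, Mul(-40, Pow(1609, Rational(1, 2)))), 2)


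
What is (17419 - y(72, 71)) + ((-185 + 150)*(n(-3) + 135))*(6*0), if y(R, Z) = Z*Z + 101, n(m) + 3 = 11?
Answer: 12277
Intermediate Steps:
n(m) = 8 (n(m) = -3 + 11 = 8)
y(R, Z) = 101 + Z² (y(R, Z) = Z² + 101 = 101 + Z²)
(17419 - y(72, 71)) + ((-185 + 150)*(n(-3) + 135))*(6*0) = (17419 - (101 + 71²)) + ((-185 + 150)*(8 + 135))*(6*0) = (17419 - (101 + 5041)) - 35*143*0 = (17419 - 1*5142) - 5005*0 = (17419 - 5142) + 0 = 12277 + 0 = 12277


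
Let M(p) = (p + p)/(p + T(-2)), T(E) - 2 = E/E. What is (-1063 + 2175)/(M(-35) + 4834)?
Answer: 17792/77379 ≈ 0.22993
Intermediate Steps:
T(E) = 3 (T(E) = 2 + E/E = 2 + 1 = 3)
M(p) = 2*p/(3 + p) (M(p) = (p + p)/(p + 3) = (2*p)/(3 + p) = 2*p/(3 + p))
(-1063 + 2175)/(M(-35) + 4834) = (-1063 + 2175)/(2*(-35)/(3 - 35) + 4834) = 1112/(2*(-35)/(-32) + 4834) = 1112/(2*(-35)*(-1/32) + 4834) = 1112/(35/16 + 4834) = 1112/(77379/16) = 1112*(16/77379) = 17792/77379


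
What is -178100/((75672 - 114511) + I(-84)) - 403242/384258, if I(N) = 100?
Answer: 1257503761/354423111 ≈ 3.5480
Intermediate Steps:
-178100/((75672 - 114511) + I(-84)) - 403242/384258 = -178100/((75672 - 114511) + 100) - 403242/384258 = -178100/(-38839 + 100) - 403242*1/384258 = -178100/(-38739) - 9601/9149 = -178100*(-1/38739) - 9601/9149 = 178100/38739 - 9601/9149 = 1257503761/354423111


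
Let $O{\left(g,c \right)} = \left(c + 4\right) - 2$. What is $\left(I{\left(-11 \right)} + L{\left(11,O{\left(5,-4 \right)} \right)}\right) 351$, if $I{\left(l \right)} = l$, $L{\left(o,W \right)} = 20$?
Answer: $3159$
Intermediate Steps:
$O{\left(g,c \right)} = 2 + c$ ($O{\left(g,c \right)} = \left(4 + c\right) - 2 = 2 + c$)
$\left(I{\left(-11 \right)} + L{\left(11,O{\left(5,-4 \right)} \right)}\right) 351 = \left(-11 + 20\right) 351 = 9 \cdot 351 = 3159$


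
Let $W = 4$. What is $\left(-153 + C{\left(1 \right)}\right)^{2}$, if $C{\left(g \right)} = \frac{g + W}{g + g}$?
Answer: $\frac{90601}{4} \approx 22650.0$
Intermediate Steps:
$C{\left(g \right)} = \frac{4 + g}{2 g}$ ($C{\left(g \right)} = \frac{g + 4}{g + g} = \frac{4 + g}{2 g}$)
$\left(-153 + C{\left(1 \right)}\right)^{2} = \left(-153 + \frac{4 + 1}{2 \cdot 1}\right)^{2} = \left(-153 + \frac{1}{2} \cdot 1 \cdot 5\right)^{2} = \left(-153 + \frac{5}{2}\right)^{2} = \left(- \frac{301}{2}\right)^{2} = \frac{90601}{4}$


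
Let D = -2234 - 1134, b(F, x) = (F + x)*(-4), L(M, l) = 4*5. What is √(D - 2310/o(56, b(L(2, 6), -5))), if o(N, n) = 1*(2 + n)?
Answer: I*√2798993/29 ≈ 57.69*I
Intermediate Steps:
L(M, l) = 20
b(F, x) = -4*F - 4*x
o(N, n) = 2 + n
D = -3368
√(D - 2310/o(56, b(L(2, 6), -5))) = √(-3368 - 2310/(2 + (-4*20 - 4*(-5)))) = √(-3368 - 2310/(2 + (-80 + 20))) = √(-3368 - 2310/(2 - 60)) = √(-3368 - 2310/(-58)) = √(-3368 - 2310*(-1/58)) = √(-3368 + 1155/29) = √(-96517/29) = I*√2798993/29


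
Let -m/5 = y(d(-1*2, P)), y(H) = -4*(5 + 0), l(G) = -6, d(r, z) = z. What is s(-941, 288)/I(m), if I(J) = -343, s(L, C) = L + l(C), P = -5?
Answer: 947/343 ≈ 2.7609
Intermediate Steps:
y(H) = -20 (y(H) = -4*5 = -20)
m = 100 (m = -5*(-20) = 100)
s(L, C) = -6 + L (s(L, C) = L - 6 = -6 + L)
s(-941, 288)/I(m) = (-6 - 941)/(-343) = -947*(-1/343) = 947/343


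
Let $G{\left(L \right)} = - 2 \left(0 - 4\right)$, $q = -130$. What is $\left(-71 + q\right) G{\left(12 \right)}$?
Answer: $-1608$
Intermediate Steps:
$G{\left(L \right)} = 8$ ($G{\left(L \right)} = \left(-2\right) \left(-4\right) = 8$)
$\left(-71 + q\right) G{\left(12 \right)} = \left(-71 - 130\right) 8 = \left(-201\right) 8 = -1608$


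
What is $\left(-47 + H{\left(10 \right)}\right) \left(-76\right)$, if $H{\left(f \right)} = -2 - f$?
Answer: $4484$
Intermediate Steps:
$\left(-47 + H{\left(10 \right)}\right) \left(-76\right) = \left(-47 - 12\right) \left(-76\right) = \left(-59\right) \left(-76\right) = 4484$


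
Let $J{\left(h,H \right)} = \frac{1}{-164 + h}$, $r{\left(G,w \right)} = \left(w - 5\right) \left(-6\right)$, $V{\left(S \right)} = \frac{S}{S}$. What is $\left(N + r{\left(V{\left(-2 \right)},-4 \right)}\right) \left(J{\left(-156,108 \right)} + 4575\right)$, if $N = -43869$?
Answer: $- \frac{12829023237}{64} \approx -2.0045 \cdot 10^{8}$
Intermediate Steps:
$V{\left(S \right)} = 1$
$r{\left(G,w \right)} = 30 - 6 w$ ($r{\left(G,w \right)} = \left(-5 + w\right) \left(-6\right) = 30 - 6 w$)
$\left(N + r{\left(V{\left(-2 \right)},-4 \right)}\right) \left(J{\left(-156,108 \right)} + 4575\right) = \left(-43869 + \left(30 - -24\right)\right) \left(\frac{1}{-164 - 156} + 4575\right) = \left(-43869 + \left(30 + 24\right)\right) \left(\frac{1}{-320} + 4575\right) = \left(-43869 + 54\right) \left(- \frac{1}{320} + 4575\right) = \left(-43815\right) \frac{1463999}{320} = - \frac{12829023237}{64}$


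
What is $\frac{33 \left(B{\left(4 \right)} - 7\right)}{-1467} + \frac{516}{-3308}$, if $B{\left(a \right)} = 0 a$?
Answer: $\frac{598}{404403} \approx 0.0014787$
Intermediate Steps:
$B{\left(a \right)} = 0$
$\frac{33 \left(B{\left(4 \right)} - 7\right)}{-1467} + \frac{516}{-3308} = \frac{33 \left(0 - 7\right)}{-1467} + \frac{516}{-3308} = 33 \left(-7\right) \left(- \frac{1}{1467}\right) + 516 \left(- \frac{1}{3308}\right) = \left(-231\right) \left(- \frac{1}{1467}\right) - \frac{129}{827} = \frac{77}{489} - \frac{129}{827} = \frac{598}{404403}$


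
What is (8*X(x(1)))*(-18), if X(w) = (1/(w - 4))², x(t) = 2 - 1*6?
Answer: -9/4 ≈ -2.2500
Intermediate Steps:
x(t) = -4 (x(t) = 2 - 6 = -4)
X(w) = (-4 + w)⁻² (X(w) = (1/(-4 + w))² = (-4 + w)⁻²)
(8*X(x(1)))*(-18) = (8/(-4 - 4)²)*(-18) = (8/(-8)²)*(-18) = (8*(1/64))*(-18) = (⅛)*(-18) = -9/4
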